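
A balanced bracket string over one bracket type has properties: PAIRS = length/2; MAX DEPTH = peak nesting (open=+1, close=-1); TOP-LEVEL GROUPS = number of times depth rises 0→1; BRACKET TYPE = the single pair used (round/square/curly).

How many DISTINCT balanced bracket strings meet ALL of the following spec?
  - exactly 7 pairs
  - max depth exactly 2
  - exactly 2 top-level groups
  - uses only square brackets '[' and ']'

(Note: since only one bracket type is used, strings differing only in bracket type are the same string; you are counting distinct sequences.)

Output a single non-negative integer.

Spec: pairs=7 depth=2 groups=2
Count(depth <= 2) = 6
Count(depth <= 1) = 0
Count(depth == 2) = 6 - 0 = 6

Answer: 6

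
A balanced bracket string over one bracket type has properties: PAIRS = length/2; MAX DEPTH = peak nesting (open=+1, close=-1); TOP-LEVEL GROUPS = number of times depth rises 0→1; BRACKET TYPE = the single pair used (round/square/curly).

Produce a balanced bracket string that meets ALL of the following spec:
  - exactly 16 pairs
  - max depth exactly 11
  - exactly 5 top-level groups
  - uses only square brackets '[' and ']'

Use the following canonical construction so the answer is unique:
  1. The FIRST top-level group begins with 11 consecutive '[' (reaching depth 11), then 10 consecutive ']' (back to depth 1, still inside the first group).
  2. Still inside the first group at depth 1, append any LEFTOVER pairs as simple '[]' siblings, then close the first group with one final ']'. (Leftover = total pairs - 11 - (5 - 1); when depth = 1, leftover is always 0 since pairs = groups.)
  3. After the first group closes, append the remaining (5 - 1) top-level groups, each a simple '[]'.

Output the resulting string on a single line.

Answer: [[[[[[[[[[[]]]]]]]]]][]][][][][]

Derivation:
Spec: pairs=16 depth=11 groups=5
Leftover pairs = 16 - 11 - (5-1) = 1
First group: deep chain of depth 11 + 1 sibling pairs
Remaining 4 groups: simple '[]' each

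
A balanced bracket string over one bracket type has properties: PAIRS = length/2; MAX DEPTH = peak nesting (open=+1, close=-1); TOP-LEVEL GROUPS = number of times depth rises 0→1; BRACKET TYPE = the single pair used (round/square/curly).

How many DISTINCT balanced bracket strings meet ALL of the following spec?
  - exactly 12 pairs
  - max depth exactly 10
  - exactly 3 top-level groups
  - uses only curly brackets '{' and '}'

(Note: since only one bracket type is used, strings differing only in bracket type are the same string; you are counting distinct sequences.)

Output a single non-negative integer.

Answer: 3

Derivation:
Spec: pairs=12 depth=10 groups=3
Count(depth <= 10) = 41990
Count(depth <= 9) = 41987
Count(depth == 10) = 41990 - 41987 = 3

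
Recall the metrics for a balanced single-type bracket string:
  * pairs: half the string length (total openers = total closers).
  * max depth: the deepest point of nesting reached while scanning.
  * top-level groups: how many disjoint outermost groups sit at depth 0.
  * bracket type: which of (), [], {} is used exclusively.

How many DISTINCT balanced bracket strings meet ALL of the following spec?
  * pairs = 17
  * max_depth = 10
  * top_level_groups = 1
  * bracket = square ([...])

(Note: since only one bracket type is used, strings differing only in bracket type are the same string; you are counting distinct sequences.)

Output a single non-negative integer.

Answer: 1215448

Derivation:
Spec: pairs=17 depth=10 groups=1
Count(depth <= 10) = 34818270
Count(depth <= 9) = 33602822
Count(depth == 10) = 34818270 - 33602822 = 1215448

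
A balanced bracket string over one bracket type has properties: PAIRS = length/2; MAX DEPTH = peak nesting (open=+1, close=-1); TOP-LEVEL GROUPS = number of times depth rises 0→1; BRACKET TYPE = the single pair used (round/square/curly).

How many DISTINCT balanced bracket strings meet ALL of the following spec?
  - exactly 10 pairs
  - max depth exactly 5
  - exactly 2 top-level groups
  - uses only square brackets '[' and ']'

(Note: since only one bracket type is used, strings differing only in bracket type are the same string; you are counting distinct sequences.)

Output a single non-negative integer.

Spec: pairs=10 depth=5 groups=2
Count(depth <= 5) = 4012
Count(depth <= 4) = 2551
Count(depth == 5) = 4012 - 2551 = 1461

Answer: 1461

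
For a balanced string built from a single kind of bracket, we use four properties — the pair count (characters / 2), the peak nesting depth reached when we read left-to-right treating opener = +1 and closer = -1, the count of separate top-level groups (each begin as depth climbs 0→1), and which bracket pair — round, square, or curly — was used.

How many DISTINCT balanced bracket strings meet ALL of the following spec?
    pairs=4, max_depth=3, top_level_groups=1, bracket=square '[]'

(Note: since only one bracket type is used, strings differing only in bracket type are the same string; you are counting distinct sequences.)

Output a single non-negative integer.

Answer: 3

Derivation:
Spec: pairs=4 depth=3 groups=1
Count(depth <= 3) = 4
Count(depth <= 2) = 1
Count(depth == 3) = 4 - 1 = 3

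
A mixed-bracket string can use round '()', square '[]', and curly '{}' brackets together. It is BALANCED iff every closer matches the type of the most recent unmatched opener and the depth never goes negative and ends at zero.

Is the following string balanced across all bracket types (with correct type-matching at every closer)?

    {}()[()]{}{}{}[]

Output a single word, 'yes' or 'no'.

Answer: yes

Derivation:
pos 0: push '{'; stack = {
pos 1: '}' matches '{'; pop; stack = (empty)
pos 2: push '('; stack = (
pos 3: ')' matches '('; pop; stack = (empty)
pos 4: push '['; stack = [
pos 5: push '('; stack = [(
pos 6: ')' matches '('; pop; stack = [
pos 7: ']' matches '['; pop; stack = (empty)
pos 8: push '{'; stack = {
pos 9: '}' matches '{'; pop; stack = (empty)
pos 10: push '{'; stack = {
pos 11: '}' matches '{'; pop; stack = (empty)
pos 12: push '{'; stack = {
pos 13: '}' matches '{'; pop; stack = (empty)
pos 14: push '['; stack = [
pos 15: ']' matches '['; pop; stack = (empty)
end: stack empty → VALID
Verdict: properly nested → yes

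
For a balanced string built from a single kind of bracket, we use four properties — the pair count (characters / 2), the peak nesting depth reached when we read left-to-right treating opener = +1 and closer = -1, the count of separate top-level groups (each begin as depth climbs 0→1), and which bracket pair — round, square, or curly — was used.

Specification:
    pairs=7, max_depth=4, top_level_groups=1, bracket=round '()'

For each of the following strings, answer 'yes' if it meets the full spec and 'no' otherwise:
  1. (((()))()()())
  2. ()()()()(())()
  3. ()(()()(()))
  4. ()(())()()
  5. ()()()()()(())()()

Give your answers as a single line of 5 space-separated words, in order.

Answer: yes no no no no

Derivation:
String 1 '(((()))()()())': depth seq [1 2 3 4 3 2 1 2 1 2 1 2 1 0]
  -> pairs=7 depth=4 groups=1 -> yes
String 2 '()()()()(())()': depth seq [1 0 1 0 1 0 1 0 1 2 1 0 1 0]
  -> pairs=7 depth=2 groups=6 -> no
String 3 '()(()()(()))': depth seq [1 0 1 2 1 2 1 2 3 2 1 0]
  -> pairs=6 depth=3 groups=2 -> no
String 4 '()(())()()': depth seq [1 0 1 2 1 0 1 0 1 0]
  -> pairs=5 depth=2 groups=4 -> no
String 5 '()()()()()(())()()': depth seq [1 0 1 0 1 0 1 0 1 0 1 2 1 0 1 0 1 0]
  -> pairs=9 depth=2 groups=8 -> no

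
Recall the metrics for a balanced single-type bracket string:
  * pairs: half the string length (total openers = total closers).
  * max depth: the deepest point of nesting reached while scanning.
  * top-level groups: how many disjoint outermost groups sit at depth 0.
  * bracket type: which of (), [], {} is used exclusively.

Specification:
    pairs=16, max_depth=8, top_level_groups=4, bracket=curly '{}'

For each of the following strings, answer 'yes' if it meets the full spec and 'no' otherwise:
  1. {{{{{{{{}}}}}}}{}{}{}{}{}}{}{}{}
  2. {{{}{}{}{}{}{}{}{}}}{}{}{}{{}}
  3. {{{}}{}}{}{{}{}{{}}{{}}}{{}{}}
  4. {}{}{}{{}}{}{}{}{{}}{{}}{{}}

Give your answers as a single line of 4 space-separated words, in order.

String 1 '{{{{{{{{}}}}}}}{}{}{}{}{}}{}{}{}': depth seq [1 2 3 4 5 6 7 8 7 6 5 4 3 2 1 2 1 2 1 2 1 2 1 2 1 0 1 0 1 0 1 0]
  -> pairs=16 depth=8 groups=4 -> yes
String 2 '{{{}{}{}{}{}{}{}{}}}{}{}{}{{}}': depth seq [1 2 3 2 3 2 3 2 3 2 3 2 3 2 3 2 3 2 1 0 1 0 1 0 1 0 1 2 1 0]
  -> pairs=15 depth=3 groups=5 -> no
String 3 '{{{}}{}}{}{{}{}{{}}{{}}}{{}{}}': depth seq [1 2 3 2 1 2 1 0 1 0 1 2 1 2 1 2 3 2 1 2 3 2 1 0 1 2 1 2 1 0]
  -> pairs=15 depth=3 groups=4 -> no
String 4 '{}{}{}{{}}{}{}{}{{}}{{}}{{}}': depth seq [1 0 1 0 1 0 1 2 1 0 1 0 1 0 1 0 1 2 1 0 1 2 1 0 1 2 1 0]
  -> pairs=14 depth=2 groups=10 -> no

Answer: yes no no no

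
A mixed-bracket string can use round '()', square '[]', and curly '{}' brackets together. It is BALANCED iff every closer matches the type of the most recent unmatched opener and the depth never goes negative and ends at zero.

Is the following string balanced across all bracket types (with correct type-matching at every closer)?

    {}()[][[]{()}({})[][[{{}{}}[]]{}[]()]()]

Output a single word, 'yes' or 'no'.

pos 0: push '{'; stack = {
pos 1: '}' matches '{'; pop; stack = (empty)
pos 2: push '('; stack = (
pos 3: ')' matches '('; pop; stack = (empty)
pos 4: push '['; stack = [
pos 5: ']' matches '['; pop; stack = (empty)
pos 6: push '['; stack = [
pos 7: push '['; stack = [[
pos 8: ']' matches '['; pop; stack = [
pos 9: push '{'; stack = [{
pos 10: push '('; stack = [{(
pos 11: ')' matches '('; pop; stack = [{
pos 12: '}' matches '{'; pop; stack = [
pos 13: push '('; stack = [(
pos 14: push '{'; stack = [({
pos 15: '}' matches '{'; pop; stack = [(
pos 16: ')' matches '('; pop; stack = [
pos 17: push '['; stack = [[
pos 18: ']' matches '['; pop; stack = [
pos 19: push '['; stack = [[
pos 20: push '['; stack = [[[
pos 21: push '{'; stack = [[[{
pos 22: push '{'; stack = [[[{{
pos 23: '}' matches '{'; pop; stack = [[[{
pos 24: push '{'; stack = [[[{{
pos 25: '}' matches '{'; pop; stack = [[[{
pos 26: '}' matches '{'; pop; stack = [[[
pos 27: push '['; stack = [[[[
pos 28: ']' matches '['; pop; stack = [[[
pos 29: ']' matches '['; pop; stack = [[
pos 30: push '{'; stack = [[{
pos 31: '}' matches '{'; pop; stack = [[
pos 32: push '['; stack = [[[
pos 33: ']' matches '['; pop; stack = [[
pos 34: push '('; stack = [[(
pos 35: ')' matches '('; pop; stack = [[
pos 36: ']' matches '['; pop; stack = [
pos 37: push '('; stack = [(
pos 38: ')' matches '('; pop; stack = [
pos 39: ']' matches '['; pop; stack = (empty)
end: stack empty → VALID
Verdict: properly nested → yes

Answer: yes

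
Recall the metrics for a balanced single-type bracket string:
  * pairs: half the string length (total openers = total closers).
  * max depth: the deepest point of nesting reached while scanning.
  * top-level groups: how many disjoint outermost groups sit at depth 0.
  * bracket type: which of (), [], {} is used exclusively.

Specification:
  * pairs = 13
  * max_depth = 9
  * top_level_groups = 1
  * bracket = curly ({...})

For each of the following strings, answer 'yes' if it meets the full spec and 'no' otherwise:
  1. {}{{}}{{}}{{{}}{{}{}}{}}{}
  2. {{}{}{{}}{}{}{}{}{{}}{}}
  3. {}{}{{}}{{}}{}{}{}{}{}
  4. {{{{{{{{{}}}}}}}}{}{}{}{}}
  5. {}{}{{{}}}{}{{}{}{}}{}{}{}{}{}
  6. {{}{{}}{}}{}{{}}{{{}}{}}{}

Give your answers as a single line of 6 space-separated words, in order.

Answer: no no no yes no no

Derivation:
String 1 '{}{{}}{{}}{{{}}{{}{}}{}}{}': depth seq [1 0 1 2 1 0 1 2 1 0 1 2 3 2 1 2 3 2 3 2 1 2 1 0 1 0]
  -> pairs=13 depth=3 groups=5 -> no
String 2 '{{}{}{{}}{}{}{}{}{{}}{}}': depth seq [1 2 1 2 1 2 3 2 1 2 1 2 1 2 1 2 1 2 3 2 1 2 1 0]
  -> pairs=12 depth=3 groups=1 -> no
String 3 '{}{}{{}}{{}}{}{}{}{}{}': depth seq [1 0 1 0 1 2 1 0 1 2 1 0 1 0 1 0 1 0 1 0 1 0]
  -> pairs=11 depth=2 groups=9 -> no
String 4 '{{{{{{{{{}}}}}}}}{}{}{}{}}': depth seq [1 2 3 4 5 6 7 8 9 8 7 6 5 4 3 2 1 2 1 2 1 2 1 2 1 0]
  -> pairs=13 depth=9 groups=1 -> yes
String 5 '{}{}{{{}}}{}{{}{}{}}{}{}{}{}{}': depth seq [1 0 1 0 1 2 3 2 1 0 1 0 1 2 1 2 1 2 1 0 1 0 1 0 1 0 1 0 1 0]
  -> pairs=15 depth=3 groups=10 -> no
String 6 '{{}{{}}{}}{}{{}}{{{}}{}}{}': depth seq [1 2 1 2 3 2 1 2 1 0 1 0 1 2 1 0 1 2 3 2 1 2 1 0 1 0]
  -> pairs=13 depth=3 groups=5 -> no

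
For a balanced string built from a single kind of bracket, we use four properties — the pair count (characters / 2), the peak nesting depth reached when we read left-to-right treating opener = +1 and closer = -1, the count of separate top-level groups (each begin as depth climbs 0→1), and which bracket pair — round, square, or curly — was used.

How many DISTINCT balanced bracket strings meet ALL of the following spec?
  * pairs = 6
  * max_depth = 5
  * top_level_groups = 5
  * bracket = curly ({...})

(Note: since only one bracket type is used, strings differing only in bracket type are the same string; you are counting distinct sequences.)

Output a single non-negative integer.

Answer: 0

Derivation:
Spec: pairs=6 depth=5 groups=5
Count(depth <= 5) = 5
Count(depth <= 4) = 5
Count(depth == 5) = 5 - 5 = 0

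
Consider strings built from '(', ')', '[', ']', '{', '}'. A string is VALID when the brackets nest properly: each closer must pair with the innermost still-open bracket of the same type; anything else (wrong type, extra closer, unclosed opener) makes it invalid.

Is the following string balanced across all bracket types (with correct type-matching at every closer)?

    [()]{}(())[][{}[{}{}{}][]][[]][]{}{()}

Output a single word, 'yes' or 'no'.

pos 0: push '['; stack = [
pos 1: push '('; stack = [(
pos 2: ')' matches '('; pop; stack = [
pos 3: ']' matches '['; pop; stack = (empty)
pos 4: push '{'; stack = {
pos 5: '}' matches '{'; pop; stack = (empty)
pos 6: push '('; stack = (
pos 7: push '('; stack = ((
pos 8: ')' matches '('; pop; stack = (
pos 9: ')' matches '('; pop; stack = (empty)
pos 10: push '['; stack = [
pos 11: ']' matches '['; pop; stack = (empty)
pos 12: push '['; stack = [
pos 13: push '{'; stack = [{
pos 14: '}' matches '{'; pop; stack = [
pos 15: push '['; stack = [[
pos 16: push '{'; stack = [[{
pos 17: '}' matches '{'; pop; stack = [[
pos 18: push '{'; stack = [[{
pos 19: '}' matches '{'; pop; stack = [[
pos 20: push '{'; stack = [[{
pos 21: '}' matches '{'; pop; stack = [[
pos 22: ']' matches '['; pop; stack = [
pos 23: push '['; stack = [[
pos 24: ']' matches '['; pop; stack = [
pos 25: ']' matches '['; pop; stack = (empty)
pos 26: push '['; stack = [
pos 27: push '['; stack = [[
pos 28: ']' matches '['; pop; stack = [
pos 29: ']' matches '['; pop; stack = (empty)
pos 30: push '['; stack = [
pos 31: ']' matches '['; pop; stack = (empty)
pos 32: push '{'; stack = {
pos 33: '}' matches '{'; pop; stack = (empty)
pos 34: push '{'; stack = {
pos 35: push '('; stack = {(
pos 36: ')' matches '('; pop; stack = {
pos 37: '}' matches '{'; pop; stack = (empty)
end: stack empty → VALID
Verdict: properly nested → yes

Answer: yes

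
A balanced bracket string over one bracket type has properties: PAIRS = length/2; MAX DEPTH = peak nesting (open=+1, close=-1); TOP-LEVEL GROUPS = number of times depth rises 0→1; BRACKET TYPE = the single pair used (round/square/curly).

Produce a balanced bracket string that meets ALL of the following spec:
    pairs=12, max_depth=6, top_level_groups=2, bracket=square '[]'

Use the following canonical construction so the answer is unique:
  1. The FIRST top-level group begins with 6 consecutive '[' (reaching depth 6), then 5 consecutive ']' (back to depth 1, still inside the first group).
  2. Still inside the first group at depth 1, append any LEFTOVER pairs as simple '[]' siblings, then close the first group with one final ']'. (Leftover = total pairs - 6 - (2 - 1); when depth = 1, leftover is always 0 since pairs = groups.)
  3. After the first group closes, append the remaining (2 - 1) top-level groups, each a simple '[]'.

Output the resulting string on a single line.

Spec: pairs=12 depth=6 groups=2
Leftover pairs = 12 - 6 - (2-1) = 5
First group: deep chain of depth 6 + 5 sibling pairs
Remaining 1 groups: simple '[]' each

Answer: [[[[[[]]]]][][][][][]][]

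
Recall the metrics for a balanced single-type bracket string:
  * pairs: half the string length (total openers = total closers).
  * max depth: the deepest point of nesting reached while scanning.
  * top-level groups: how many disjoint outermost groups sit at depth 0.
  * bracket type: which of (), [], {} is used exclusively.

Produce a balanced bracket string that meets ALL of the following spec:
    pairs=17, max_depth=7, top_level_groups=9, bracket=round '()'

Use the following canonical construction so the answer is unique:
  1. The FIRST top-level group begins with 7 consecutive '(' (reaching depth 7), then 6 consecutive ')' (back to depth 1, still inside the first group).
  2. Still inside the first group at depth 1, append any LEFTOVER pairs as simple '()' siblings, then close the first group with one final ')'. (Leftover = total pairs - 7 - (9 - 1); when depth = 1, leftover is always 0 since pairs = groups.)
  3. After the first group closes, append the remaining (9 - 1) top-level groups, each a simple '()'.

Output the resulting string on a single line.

Answer: ((((((())))))()())()()()()()()()()

Derivation:
Spec: pairs=17 depth=7 groups=9
Leftover pairs = 17 - 7 - (9-1) = 2
First group: deep chain of depth 7 + 2 sibling pairs
Remaining 8 groups: simple '()' each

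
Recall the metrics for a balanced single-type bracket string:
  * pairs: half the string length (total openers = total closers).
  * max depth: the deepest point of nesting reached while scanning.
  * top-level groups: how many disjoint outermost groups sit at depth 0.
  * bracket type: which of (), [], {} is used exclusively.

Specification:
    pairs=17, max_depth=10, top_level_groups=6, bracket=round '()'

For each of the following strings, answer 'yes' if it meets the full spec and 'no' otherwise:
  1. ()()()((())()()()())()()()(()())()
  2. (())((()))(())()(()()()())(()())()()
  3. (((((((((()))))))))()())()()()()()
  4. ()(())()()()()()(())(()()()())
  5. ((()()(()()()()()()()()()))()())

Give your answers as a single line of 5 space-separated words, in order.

Answer: no no yes no no

Derivation:
String 1 '()()()((())()()()())()()()(()())()': depth seq [1 0 1 0 1 0 1 2 3 2 1 2 1 2 1 2 1 2 1 0 1 0 1 0 1 0 1 2 1 2 1 0 1 0]
  -> pairs=17 depth=3 groups=9 -> no
String 2 '(())((()))(())()(()()()())(()())()()': depth seq [1 2 1 0 1 2 3 2 1 0 1 2 1 0 1 0 1 2 1 2 1 2 1 2 1 0 1 2 1 2 1 0 1 0 1 0]
  -> pairs=18 depth=3 groups=8 -> no
String 3 '(((((((((()))))))))()())()()()()()': depth seq [1 2 3 4 5 6 7 8 9 10 9 8 7 6 5 4 3 2 1 2 1 2 1 0 1 0 1 0 1 0 1 0 1 0]
  -> pairs=17 depth=10 groups=6 -> yes
String 4 '()(())()()()()()(())(()()()())': depth seq [1 0 1 2 1 0 1 0 1 0 1 0 1 0 1 0 1 2 1 0 1 2 1 2 1 2 1 2 1 0]
  -> pairs=15 depth=2 groups=9 -> no
String 5 '((()()(()()()()()()()()()))()())': depth seq [1 2 3 2 3 2 3 4 3 4 3 4 3 4 3 4 3 4 3 4 3 4 3 4 3 2 1 2 1 2 1 0]
  -> pairs=16 depth=4 groups=1 -> no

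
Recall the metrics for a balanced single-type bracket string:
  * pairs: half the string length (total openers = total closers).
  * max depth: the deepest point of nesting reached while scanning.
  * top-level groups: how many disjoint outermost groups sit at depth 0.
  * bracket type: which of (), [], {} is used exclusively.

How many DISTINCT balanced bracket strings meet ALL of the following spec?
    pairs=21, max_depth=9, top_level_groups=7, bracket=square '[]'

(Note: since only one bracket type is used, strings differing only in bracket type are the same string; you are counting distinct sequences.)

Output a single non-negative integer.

Spec: pairs=21 depth=9 groups=7
Count(depth <= 9) = 462651464
Count(depth <= 8) = 458148504
Count(depth == 9) = 462651464 - 458148504 = 4502960

Answer: 4502960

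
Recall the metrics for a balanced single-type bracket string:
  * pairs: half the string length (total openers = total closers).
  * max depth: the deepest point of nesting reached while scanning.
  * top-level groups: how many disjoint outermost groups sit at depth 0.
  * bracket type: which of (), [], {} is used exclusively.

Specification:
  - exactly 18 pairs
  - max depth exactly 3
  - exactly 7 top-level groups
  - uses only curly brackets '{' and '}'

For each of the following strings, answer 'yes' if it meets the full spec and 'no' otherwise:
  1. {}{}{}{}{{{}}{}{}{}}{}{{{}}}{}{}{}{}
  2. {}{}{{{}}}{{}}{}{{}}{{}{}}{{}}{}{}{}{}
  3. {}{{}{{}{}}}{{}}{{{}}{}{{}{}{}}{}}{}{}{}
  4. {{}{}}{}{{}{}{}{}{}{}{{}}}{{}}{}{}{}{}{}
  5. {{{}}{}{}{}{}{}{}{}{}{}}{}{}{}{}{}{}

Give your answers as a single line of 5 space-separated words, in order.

Answer: no no no no yes

Derivation:
String 1 '{}{}{}{}{{{}}{}{}{}}{}{{{}}}{}{}{}{}': depth seq [1 0 1 0 1 0 1 0 1 2 3 2 1 2 1 2 1 2 1 0 1 0 1 2 3 2 1 0 1 0 1 0 1 0 1 0]
  -> pairs=18 depth=3 groups=11 -> no
String 2 '{}{}{{{}}}{{}}{}{{}}{{}{}}{{}}{}{}{}{}': depth seq [1 0 1 0 1 2 3 2 1 0 1 2 1 0 1 0 1 2 1 0 1 2 1 2 1 0 1 2 1 0 1 0 1 0 1 0 1 0]
  -> pairs=19 depth=3 groups=12 -> no
String 3 '{}{{}{{}{}}}{{}}{{{}}{}{{}{}{}}{}}{}{}{}': depth seq [1 0 1 2 1 2 3 2 3 2 1 0 1 2 1 0 1 2 3 2 1 2 1 2 3 2 3 2 3 2 1 2 1 0 1 0 1 0 1 0]
  -> pairs=20 depth=3 groups=7 -> no
String 4 '{{}{}}{}{{}{}{}{}{}{}{{}}}{{}}{}{}{}{}{}': depth seq [1 2 1 2 1 0 1 0 1 2 1 2 1 2 1 2 1 2 1 2 1 2 3 2 1 0 1 2 1 0 1 0 1 0 1 0 1 0 1 0]
  -> pairs=20 depth=3 groups=9 -> no
String 5 '{{{}}{}{}{}{}{}{}{}{}{}}{}{}{}{}{}{}': depth seq [1 2 3 2 1 2 1 2 1 2 1 2 1 2 1 2 1 2 1 2 1 2 1 0 1 0 1 0 1 0 1 0 1 0 1 0]
  -> pairs=18 depth=3 groups=7 -> yes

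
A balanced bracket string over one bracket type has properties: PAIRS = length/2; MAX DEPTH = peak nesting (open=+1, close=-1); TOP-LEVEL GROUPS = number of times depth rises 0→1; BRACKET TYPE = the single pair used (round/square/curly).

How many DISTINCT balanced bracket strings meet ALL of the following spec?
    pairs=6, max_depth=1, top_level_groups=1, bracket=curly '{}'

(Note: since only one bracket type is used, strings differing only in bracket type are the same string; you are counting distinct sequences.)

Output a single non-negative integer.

Answer: 0

Derivation:
Spec: pairs=6 depth=1 groups=1
Count(depth <= 1) = 0
Count(depth <= 0) = 0
Count(depth == 1) = 0 - 0 = 0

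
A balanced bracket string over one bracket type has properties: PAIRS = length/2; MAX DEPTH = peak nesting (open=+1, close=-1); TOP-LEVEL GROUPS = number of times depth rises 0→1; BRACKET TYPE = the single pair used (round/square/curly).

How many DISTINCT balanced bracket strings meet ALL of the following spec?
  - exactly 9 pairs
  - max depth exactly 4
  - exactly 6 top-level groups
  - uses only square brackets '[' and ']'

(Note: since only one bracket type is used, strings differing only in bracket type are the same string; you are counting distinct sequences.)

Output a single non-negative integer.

Answer: 6

Derivation:
Spec: pairs=9 depth=4 groups=6
Count(depth <= 4) = 110
Count(depth <= 3) = 104
Count(depth == 4) = 110 - 104 = 6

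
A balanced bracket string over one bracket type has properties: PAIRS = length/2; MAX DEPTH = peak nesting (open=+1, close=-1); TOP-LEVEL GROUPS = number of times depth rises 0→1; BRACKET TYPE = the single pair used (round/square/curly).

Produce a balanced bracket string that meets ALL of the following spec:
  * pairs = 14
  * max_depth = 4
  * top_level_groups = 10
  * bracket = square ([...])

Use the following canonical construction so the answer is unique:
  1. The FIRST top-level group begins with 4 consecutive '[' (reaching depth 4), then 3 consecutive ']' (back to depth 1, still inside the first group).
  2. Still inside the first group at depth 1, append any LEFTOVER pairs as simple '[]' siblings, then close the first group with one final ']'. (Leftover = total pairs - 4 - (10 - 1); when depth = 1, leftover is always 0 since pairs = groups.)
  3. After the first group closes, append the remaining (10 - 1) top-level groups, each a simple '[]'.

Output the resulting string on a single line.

Answer: [[[[]]][]][][][][][][][][][]

Derivation:
Spec: pairs=14 depth=4 groups=10
Leftover pairs = 14 - 4 - (10-1) = 1
First group: deep chain of depth 4 + 1 sibling pairs
Remaining 9 groups: simple '[]' each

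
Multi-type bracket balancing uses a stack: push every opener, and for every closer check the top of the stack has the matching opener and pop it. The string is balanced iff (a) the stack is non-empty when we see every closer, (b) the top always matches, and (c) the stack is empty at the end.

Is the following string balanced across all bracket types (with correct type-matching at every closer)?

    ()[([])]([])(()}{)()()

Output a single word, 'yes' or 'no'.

Answer: no

Derivation:
pos 0: push '('; stack = (
pos 1: ')' matches '('; pop; stack = (empty)
pos 2: push '['; stack = [
pos 3: push '('; stack = [(
pos 4: push '['; stack = [([
pos 5: ']' matches '['; pop; stack = [(
pos 6: ')' matches '('; pop; stack = [
pos 7: ']' matches '['; pop; stack = (empty)
pos 8: push '('; stack = (
pos 9: push '['; stack = ([
pos 10: ']' matches '['; pop; stack = (
pos 11: ')' matches '('; pop; stack = (empty)
pos 12: push '('; stack = (
pos 13: push '('; stack = ((
pos 14: ')' matches '('; pop; stack = (
pos 15: saw closer '}' but top of stack is '(' (expected ')') → INVALID
Verdict: type mismatch at position 15: '}' closes '(' → no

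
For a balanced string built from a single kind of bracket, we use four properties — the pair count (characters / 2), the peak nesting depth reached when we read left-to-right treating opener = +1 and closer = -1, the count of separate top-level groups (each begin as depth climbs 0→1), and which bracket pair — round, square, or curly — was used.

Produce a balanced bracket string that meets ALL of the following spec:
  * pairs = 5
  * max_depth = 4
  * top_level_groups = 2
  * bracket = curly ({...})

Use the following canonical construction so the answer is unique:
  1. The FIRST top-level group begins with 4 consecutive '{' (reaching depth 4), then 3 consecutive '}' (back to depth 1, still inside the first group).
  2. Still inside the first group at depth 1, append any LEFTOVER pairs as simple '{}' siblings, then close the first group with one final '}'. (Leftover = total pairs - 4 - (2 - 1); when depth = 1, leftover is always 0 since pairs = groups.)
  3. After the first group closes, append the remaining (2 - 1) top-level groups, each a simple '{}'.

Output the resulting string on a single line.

Answer: {{{{}}}}{}

Derivation:
Spec: pairs=5 depth=4 groups=2
Leftover pairs = 5 - 4 - (2-1) = 0
First group: deep chain of depth 4 + 0 sibling pairs
Remaining 1 groups: simple '{}' each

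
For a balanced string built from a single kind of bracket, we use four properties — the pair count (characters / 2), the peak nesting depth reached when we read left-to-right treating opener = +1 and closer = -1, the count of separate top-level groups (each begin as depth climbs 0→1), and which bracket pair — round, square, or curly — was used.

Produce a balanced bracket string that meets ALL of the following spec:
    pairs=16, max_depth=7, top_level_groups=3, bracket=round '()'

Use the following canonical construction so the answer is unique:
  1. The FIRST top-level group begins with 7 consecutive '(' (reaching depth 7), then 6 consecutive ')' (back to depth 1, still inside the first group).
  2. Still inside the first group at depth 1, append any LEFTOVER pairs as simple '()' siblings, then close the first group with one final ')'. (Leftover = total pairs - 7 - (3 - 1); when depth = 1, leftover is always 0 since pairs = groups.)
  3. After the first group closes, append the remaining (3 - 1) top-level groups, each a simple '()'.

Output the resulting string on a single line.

Answer: ((((((())))))()()()()()()())()()

Derivation:
Spec: pairs=16 depth=7 groups=3
Leftover pairs = 16 - 7 - (3-1) = 7
First group: deep chain of depth 7 + 7 sibling pairs
Remaining 2 groups: simple '()' each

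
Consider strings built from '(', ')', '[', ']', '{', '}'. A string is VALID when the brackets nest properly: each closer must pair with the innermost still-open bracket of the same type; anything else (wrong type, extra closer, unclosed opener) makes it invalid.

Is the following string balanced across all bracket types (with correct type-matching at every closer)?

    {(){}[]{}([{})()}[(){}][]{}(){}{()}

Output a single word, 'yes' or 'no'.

pos 0: push '{'; stack = {
pos 1: push '('; stack = {(
pos 2: ')' matches '('; pop; stack = {
pos 3: push '{'; stack = {{
pos 4: '}' matches '{'; pop; stack = {
pos 5: push '['; stack = {[
pos 6: ']' matches '['; pop; stack = {
pos 7: push '{'; stack = {{
pos 8: '}' matches '{'; pop; stack = {
pos 9: push '('; stack = {(
pos 10: push '['; stack = {([
pos 11: push '{'; stack = {([{
pos 12: '}' matches '{'; pop; stack = {([
pos 13: saw closer ')' but top of stack is '[' (expected ']') → INVALID
Verdict: type mismatch at position 13: ')' closes '[' → no

Answer: no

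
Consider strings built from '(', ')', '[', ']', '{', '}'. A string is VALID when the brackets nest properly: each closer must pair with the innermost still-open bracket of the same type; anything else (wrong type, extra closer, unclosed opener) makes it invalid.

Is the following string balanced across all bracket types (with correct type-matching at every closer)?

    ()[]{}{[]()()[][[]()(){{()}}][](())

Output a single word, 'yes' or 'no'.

Answer: no

Derivation:
pos 0: push '('; stack = (
pos 1: ')' matches '('; pop; stack = (empty)
pos 2: push '['; stack = [
pos 3: ']' matches '['; pop; stack = (empty)
pos 4: push '{'; stack = {
pos 5: '}' matches '{'; pop; stack = (empty)
pos 6: push '{'; stack = {
pos 7: push '['; stack = {[
pos 8: ']' matches '['; pop; stack = {
pos 9: push '('; stack = {(
pos 10: ')' matches '('; pop; stack = {
pos 11: push '('; stack = {(
pos 12: ')' matches '('; pop; stack = {
pos 13: push '['; stack = {[
pos 14: ']' matches '['; pop; stack = {
pos 15: push '['; stack = {[
pos 16: push '['; stack = {[[
pos 17: ']' matches '['; pop; stack = {[
pos 18: push '('; stack = {[(
pos 19: ')' matches '('; pop; stack = {[
pos 20: push '('; stack = {[(
pos 21: ')' matches '('; pop; stack = {[
pos 22: push '{'; stack = {[{
pos 23: push '{'; stack = {[{{
pos 24: push '('; stack = {[{{(
pos 25: ')' matches '('; pop; stack = {[{{
pos 26: '}' matches '{'; pop; stack = {[{
pos 27: '}' matches '{'; pop; stack = {[
pos 28: ']' matches '['; pop; stack = {
pos 29: push '['; stack = {[
pos 30: ']' matches '['; pop; stack = {
pos 31: push '('; stack = {(
pos 32: push '('; stack = {((
pos 33: ')' matches '('; pop; stack = {(
pos 34: ')' matches '('; pop; stack = {
end: stack still non-empty ({) → INVALID
Verdict: unclosed openers at end: { → no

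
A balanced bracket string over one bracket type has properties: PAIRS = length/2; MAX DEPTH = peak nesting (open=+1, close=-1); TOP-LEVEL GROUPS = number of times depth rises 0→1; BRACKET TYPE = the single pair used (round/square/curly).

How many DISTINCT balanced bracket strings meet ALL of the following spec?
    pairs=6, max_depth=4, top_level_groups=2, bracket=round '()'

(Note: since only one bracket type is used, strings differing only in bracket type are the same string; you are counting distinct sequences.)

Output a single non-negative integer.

Answer: 12

Derivation:
Spec: pairs=6 depth=4 groups=2
Count(depth <= 4) = 40
Count(depth <= 3) = 28
Count(depth == 4) = 40 - 28 = 12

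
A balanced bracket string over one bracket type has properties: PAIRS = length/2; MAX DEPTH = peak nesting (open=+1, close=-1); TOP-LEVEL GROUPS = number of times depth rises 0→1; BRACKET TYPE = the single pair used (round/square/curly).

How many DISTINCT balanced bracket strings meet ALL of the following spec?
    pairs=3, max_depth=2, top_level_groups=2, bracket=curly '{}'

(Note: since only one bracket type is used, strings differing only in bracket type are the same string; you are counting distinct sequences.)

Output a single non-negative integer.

Spec: pairs=3 depth=2 groups=2
Count(depth <= 2) = 2
Count(depth <= 1) = 0
Count(depth == 2) = 2 - 0 = 2

Answer: 2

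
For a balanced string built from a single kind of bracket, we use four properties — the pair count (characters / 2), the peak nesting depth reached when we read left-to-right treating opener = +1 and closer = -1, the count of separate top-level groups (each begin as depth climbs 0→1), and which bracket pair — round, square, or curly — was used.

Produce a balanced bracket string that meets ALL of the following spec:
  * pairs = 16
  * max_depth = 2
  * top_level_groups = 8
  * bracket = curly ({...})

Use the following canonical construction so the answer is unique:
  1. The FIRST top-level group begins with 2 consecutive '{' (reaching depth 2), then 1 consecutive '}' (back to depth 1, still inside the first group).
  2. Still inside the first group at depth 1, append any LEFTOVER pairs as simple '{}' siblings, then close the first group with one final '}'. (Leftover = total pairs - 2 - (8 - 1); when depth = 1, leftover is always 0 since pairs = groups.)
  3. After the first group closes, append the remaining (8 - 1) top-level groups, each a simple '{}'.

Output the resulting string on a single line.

Answer: {{}{}{}{}{}{}{}{}}{}{}{}{}{}{}{}

Derivation:
Spec: pairs=16 depth=2 groups=8
Leftover pairs = 16 - 2 - (8-1) = 7
First group: deep chain of depth 2 + 7 sibling pairs
Remaining 7 groups: simple '{}' each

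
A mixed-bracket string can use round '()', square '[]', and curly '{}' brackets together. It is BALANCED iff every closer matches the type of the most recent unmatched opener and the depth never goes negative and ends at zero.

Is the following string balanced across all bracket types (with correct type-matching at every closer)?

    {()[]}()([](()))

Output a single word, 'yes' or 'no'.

Answer: yes

Derivation:
pos 0: push '{'; stack = {
pos 1: push '('; stack = {(
pos 2: ')' matches '('; pop; stack = {
pos 3: push '['; stack = {[
pos 4: ']' matches '['; pop; stack = {
pos 5: '}' matches '{'; pop; stack = (empty)
pos 6: push '('; stack = (
pos 7: ')' matches '('; pop; stack = (empty)
pos 8: push '('; stack = (
pos 9: push '['; stack = ([
pos 10: ']' matches '['; pop; stack = (
pos 11: push '('; stack = ((
pos 12: push '('; stack = (((
pos 13: ')' matches '('; pop; stack = ((
pos 14: ')' matches '('; pop; stack = (
pos 15: ')' matches '('; pop; stack = (empty)
end: stack empty → VALID
Verdict: properly nested → yes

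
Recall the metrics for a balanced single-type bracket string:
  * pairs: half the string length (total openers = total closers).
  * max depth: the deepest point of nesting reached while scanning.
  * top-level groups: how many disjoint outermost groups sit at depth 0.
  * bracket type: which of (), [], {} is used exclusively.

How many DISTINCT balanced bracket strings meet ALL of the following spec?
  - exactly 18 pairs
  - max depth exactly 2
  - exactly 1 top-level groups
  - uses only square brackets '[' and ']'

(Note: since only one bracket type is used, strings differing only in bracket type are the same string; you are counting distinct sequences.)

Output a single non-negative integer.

Spec: pairs=18 depth=2 groups=1
Count(depth <= 2) = 1
Count(depth <= 1) = 0
Count(depth == 2) = 1 - 0 = 1

Answer: 1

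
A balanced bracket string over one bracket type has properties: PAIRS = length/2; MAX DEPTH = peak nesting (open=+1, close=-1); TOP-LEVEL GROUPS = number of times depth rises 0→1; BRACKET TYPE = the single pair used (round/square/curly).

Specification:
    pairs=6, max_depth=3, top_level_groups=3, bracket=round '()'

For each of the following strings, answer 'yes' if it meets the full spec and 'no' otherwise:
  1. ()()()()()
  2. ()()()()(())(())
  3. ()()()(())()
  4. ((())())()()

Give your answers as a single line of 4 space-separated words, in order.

String 1 '()()()()()': depth seq [1 0 1 0 1 0 1 0 1 0]
  -> pairs=5 depth=1 groups=5 -> no
String 2 '()()()()(())(())': depth seq [1 0 1 0 1 0 1 0 1 2 1 0 1 2 1 0]
  -> pairs=8 depth=2 groups=6 -> no
String 3 '()()()(())()': depth seq [1 0 1 0 1 0 1 2 1 0 1 0]
  -> pairs=6 depth=2 groups=5 -> no
String 4 '((())())()()': depth seq [1 2 3 2 1 2 1 0 1 0 1 0]
  -> pairs=6 depth=3 groups=3 -> yes

Answer: no no no yes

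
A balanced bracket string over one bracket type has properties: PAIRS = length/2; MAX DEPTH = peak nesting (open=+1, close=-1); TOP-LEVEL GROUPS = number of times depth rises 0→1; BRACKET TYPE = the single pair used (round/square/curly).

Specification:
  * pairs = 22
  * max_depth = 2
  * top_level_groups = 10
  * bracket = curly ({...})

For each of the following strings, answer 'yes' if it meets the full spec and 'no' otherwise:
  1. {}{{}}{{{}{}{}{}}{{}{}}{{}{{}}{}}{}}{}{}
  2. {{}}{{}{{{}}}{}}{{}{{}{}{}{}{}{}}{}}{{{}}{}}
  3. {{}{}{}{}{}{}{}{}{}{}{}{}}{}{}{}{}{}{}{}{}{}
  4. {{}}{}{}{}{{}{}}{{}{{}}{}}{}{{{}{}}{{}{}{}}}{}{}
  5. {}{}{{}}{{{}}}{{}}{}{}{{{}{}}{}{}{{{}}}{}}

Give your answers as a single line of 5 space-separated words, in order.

String 1 '{}{{}}{{{}{}{}{}}{{}{}}{{}{{}}{}}{}}{}{}': depth seq [1 0 1 2 1 0 1 2 3 2 3 2 3 2 3 2 1 2 3 2 3 2 1 2 3 2 3 4 3 2 3 2 1 2 1 0 1 0 1 0]
  -> pairs=20 depth=4 groups=5 -> no
String 2 '{{}}{{}{{{}}}{}}{{}{{}{}{}{}{}{}}{}}{{{}}{}}': depth seq [1 2 1 0 1 2 1 2 3 4 3 2 1 2 1 0 1 2 1 2 3 2 3 2 3 2 3 2 3 2 3 2 1 2 1 0 1 2 3 2 1 2 1 0]
  -> pairs=22 depth=4 groups=4 -> no
String 3 '{{}{}{}{}{}{}{}{}{}{}{}{}}{}{}{}{}{}{}{}{}{}': depth seq [1 2 1 2 1 2 1 2 1 2 1 2 1 2 1 2 1 2 1 2 1 2 1 2 1 0 1 0 1 0 1 0 1 0 1 0 1 0 1 0 1 0 1 0]
  -> pairs=22 depth=2 groups=10 -> yes
String 4 '{{}}{}{}{}{{}{}}{{}{{}}{}}{}{{{}{}}{{}{}{}}}{}{}': depth seq [1 2 1 0 1 0 1 0 1 0 1 2 1 2 1 0 1 2 1 2 3 2 1 2 1 0 1 0 1 2 3 2 3 2 1 2 3 2 3 2 3 2 1 0 1 0 1 0]
  -> pairs=24 depth=3 groups=10 -> no
String 5 '{}{}{{}}{{{}}}{{}}{}{}{{{}{}}{}{}{{{}}}{}}': depth seq [1 0 1 0 1 2 1 0 1 2 3 2 1 0 1 2 1 0 1 0 1 0 1 2 3 2 3 2 1 2 1 2 1 2 3 4 3 2 1 2 1 0]
  -> pairs=21 depth=4 groups=8 -> no

Answer: no no yes no no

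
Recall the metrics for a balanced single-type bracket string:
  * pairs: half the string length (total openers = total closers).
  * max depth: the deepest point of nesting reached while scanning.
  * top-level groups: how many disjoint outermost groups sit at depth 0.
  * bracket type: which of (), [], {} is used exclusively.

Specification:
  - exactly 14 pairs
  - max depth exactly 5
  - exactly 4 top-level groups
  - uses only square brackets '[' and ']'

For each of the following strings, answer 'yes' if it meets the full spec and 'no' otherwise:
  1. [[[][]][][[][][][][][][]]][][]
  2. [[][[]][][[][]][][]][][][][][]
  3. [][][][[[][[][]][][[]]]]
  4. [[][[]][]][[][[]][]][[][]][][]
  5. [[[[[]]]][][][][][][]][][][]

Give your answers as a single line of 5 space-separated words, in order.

String 1 '[[[][]][][[][][][][][][]]][][]': depth seq [1 2 3 2 3 2 1 2 1 2 3 2 3 2 3 2 3 2 3 2 3 2 3 2 1 0 1 0 1 0]
  -> pairs=15 depth=3 groups=3 -> no
String 2 '[[][[]][][[][]][][]][][][][][]': depth seq [1 2 1 2 3 2 1 2 1 2 3 2 3 2 1 2 1 2 1 0 1 0 1 0 1 0 1 0 1 0]
  -> pairs=15 depth=3 groups=6 -> no
String 3 '[][][][[[][[][]][][[]]]]': depth seq [1 0 1 0 1 0 1 2 3 2 3 4 3 4 3 2 3 2 3 4 3 2 1 0]
  -> pairs=12 depth=4 groups=4 -> no
String 4 '[[][[]][]][[][[]][]][[][]][][]': depth seq [1 2 1 2 3 2 1 2 1 0 1 2 1 2 3 2 1 2 1 0 1 2 1 2 1 0 1 0 1 0]
  -> pairs=15 depth=3 groups=5 -> no
String 5 '[[[[[]]]][][][][][][]][][][]': depth seq [1 2 3 4 5 4 3 2 1 2 1 2 1 2 1 2 1 2 1 2 1 0 1 0 1 0 1 0]
  -> pairs=14 depth=5 groups=4 -> yes

Answer: no no no no yes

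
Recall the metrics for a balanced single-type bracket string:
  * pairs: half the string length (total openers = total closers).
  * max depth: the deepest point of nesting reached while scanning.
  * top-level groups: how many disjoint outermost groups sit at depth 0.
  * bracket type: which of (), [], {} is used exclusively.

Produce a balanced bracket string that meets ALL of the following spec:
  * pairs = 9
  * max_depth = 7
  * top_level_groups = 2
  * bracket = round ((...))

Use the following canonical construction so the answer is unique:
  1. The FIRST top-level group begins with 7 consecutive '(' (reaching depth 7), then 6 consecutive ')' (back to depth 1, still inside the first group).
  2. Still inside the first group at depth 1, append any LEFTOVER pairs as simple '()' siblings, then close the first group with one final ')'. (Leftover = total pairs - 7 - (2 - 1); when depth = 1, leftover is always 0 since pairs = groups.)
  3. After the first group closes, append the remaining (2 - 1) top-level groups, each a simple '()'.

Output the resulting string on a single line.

Answer: ((((((())))))())()

Derivation:
Spec: pairs=9 depth=7 groups=2
Leftover pairs = 9 - 7 - (2-1) = 1
First group: deep chain of depth 7 + 1 sibling pairs
Remaining 1 groups: simple '()' each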